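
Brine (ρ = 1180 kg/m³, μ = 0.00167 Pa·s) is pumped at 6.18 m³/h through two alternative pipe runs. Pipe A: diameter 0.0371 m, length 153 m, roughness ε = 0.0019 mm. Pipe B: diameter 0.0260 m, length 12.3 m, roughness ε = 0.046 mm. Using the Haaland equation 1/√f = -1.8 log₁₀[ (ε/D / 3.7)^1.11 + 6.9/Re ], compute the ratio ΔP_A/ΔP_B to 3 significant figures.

Pipe A: V = Q/A = 0.001717/0.001081 = 1.588 m/s; Re = 4.163e+04; ε/D = 5.12e-05; Haaland → f = 0.02171; ΔP_A = f(L/D)(ρV²/2) = 1.332e+05 Pa.
Pipe B: V = Q/A = 0.001717/0.0005309 = 3.233 m/s; Re = 5.94e+04; ε/D = 0.00177; Haaland → f = 0.02532; ΔP_B = f(L/D)(ρV²/2) = 7.387e+04 Pa.
ΔP_A/ΔP_B = 1.332e+05/7.387e+04 = 1.80.

ΔP_A/ΔP_B ≈ 1.80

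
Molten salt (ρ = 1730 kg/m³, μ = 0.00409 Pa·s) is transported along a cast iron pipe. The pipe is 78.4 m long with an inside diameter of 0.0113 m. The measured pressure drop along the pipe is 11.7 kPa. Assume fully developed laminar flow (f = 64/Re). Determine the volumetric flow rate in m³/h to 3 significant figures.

Q ≈ 0.0526 m³/h

For laminar flow, f = 64/Re with Re = ρVD/μ, so Darcy-Weisbach reduces to ΔP = 32μLV/D². Solving for V: V = ΔP·D²/(32μL) = 1.17e+04·(0.0113)²/(32·0.00409·78.4) = 0.1456 m/s.
Check: Re = ρVD/μ = 1730·0.1456·0.0113/0.00409 = 695.9 < 2300, so the laminar assumption holds.
Q = V·A = 0.1456·(π/4·0.0113²) = 1.46e-05 m³/s = 0.0526 m³/h.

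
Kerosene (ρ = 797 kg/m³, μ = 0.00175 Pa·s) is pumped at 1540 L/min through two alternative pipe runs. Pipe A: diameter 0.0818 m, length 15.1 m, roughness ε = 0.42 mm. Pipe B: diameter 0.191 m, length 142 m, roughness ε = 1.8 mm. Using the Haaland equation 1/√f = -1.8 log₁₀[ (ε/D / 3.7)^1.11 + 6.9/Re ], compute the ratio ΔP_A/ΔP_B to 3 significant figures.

ΔP_A/ΔP_B ≈ 6.05

Pipe A: V = Q/A = 0.02567/0.005255 = 4.884 m/s; Re = 1.819e+05; ε/D = 0.00513; Haaland → f = 0.03114; ΔP_A = f(L/D)(ρV²/2) = 5.464e+04 Pa.
Pipe B: V = Q/A = 0.02567/0.02865 = 0.8958 m/s; Re = 7.792e+04; ε/D = 0.00942; Haaland → f = 0.03797; ΔP_B = f(L/D)(ρV²/2) = 9027 Pa.
ΔP_A/ΔP_B = 5.464e+04/9027 = 6.05.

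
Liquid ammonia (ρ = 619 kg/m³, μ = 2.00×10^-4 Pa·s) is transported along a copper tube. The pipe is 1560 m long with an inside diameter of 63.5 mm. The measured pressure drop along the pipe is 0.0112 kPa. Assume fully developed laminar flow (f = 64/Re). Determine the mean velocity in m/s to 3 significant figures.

V ≈ 0.00452 m/s

For laminar flow, f = 64/Re with Re = ρVD/μ, so Darcy-Weisbach reduces to ΔP = 32μLV/D². Solving for V: V = ΔP·D²/(32μL) = 11.2·(0.0635)²/(32·0.0002·1560) = 0.004523 m/s.
Check: Re = ρVD/μ = 619·0.004523·0.0635/0.0002 = 889 < 2300, so the laminar assumption holds.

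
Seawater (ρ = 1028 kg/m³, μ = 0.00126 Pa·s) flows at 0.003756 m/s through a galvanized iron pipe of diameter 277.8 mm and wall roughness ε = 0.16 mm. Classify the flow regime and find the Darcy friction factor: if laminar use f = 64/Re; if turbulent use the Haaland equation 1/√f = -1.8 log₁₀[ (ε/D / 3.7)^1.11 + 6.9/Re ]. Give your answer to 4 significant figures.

Re = ρVD/μ = 1028·0.003756·0.2778/0.00126 = 851.3.
Re < 2300 → laminar, so f = 64/Re = 0.07518 (roughness is irrelevant in laminar flow).

f ≈ 0.07518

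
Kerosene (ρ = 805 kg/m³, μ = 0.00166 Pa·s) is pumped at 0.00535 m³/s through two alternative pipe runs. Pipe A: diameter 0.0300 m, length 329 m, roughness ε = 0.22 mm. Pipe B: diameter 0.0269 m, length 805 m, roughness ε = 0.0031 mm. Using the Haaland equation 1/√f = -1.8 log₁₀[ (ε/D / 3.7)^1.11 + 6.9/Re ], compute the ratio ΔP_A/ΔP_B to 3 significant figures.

Pipe A: V = Q/A = 0.00535/0.0007069 = 7.569 m/s; Re = 1.101e+05; ε/D = 0.00733; Haaland → f = 0.0349; ΔP_A = f(L/D)(ρV²/2) = 8.825e+06 Pa.
Pipe B: V = Q/A = 0.00535/0.0005683 = 9.414 m/s; Re = 1.228e+05; ε/D = 0.000115; Haaland → f = 0.01767; ΔP_B = f(L/D)(ρV²/2) = 1.886e+07 Pa.
ΔP_A/ΔP_B = 8.825e+06/1.886e+07 = 0.468.

ΔP_A/ΔP_B ≈ 0.468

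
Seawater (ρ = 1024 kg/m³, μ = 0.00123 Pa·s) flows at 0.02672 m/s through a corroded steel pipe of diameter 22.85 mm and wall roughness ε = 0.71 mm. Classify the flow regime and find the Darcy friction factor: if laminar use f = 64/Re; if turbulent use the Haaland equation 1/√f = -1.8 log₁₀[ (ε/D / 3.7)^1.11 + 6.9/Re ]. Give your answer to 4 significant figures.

f ≈ 0.1259

Re = ρVD/μ = 1024·0.02672·0.02285/0.00123 = 508.3.
Re < 2300 → laminar, so f = 64/Re = 0.1259 (roughness is irrelevant in laminar flow).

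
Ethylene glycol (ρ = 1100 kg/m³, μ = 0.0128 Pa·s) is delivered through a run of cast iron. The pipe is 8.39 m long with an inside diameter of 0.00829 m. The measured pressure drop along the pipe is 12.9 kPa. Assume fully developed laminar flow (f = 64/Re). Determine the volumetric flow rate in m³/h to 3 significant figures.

For laminar flow, f = 64/Re with Re = ρVD/μ, so Darcy-Weisbach reduces to ΔP = 32μLV/D². Solving for V: V = ΔP·D²/(32μL) = 1.29e+04·(0.00829)²/(32·0.0128·8.39) = 0.258 m/s.
Check: Re = ρVD/μ = 1100·0.258·0.00829/0.0128 = 183.8 < 2300, so the laminar assumption holds.
Q = V·A = 0.258·(π/4·0.00829²) = 1.392e-05 m³/s = 0.0501 m³/h.

Q ≈ 0.0501 m³/h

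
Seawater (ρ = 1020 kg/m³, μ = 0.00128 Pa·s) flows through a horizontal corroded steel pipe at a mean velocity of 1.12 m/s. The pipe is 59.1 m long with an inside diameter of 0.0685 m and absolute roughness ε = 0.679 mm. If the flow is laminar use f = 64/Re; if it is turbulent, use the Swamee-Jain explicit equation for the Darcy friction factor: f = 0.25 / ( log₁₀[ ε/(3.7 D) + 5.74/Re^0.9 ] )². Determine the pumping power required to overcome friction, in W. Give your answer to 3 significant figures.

P ≈ 89.1 W

Reynolds number Re = ρVD/μ = 1020 · 1.12 · 0.0685 / 0.00128 = 6.114e+04.
Re > 4000 → turbulent. Relative roughness ε/D = 0.000679/0.0685 = 0.00991. Swamee-Jain: f = 0.25/(log₁₀[0.00991/3.7 + 5.74/6.114e+04^0.9])² = 0.25/(log₁₀[0.00268 + 0.000283])² = 0.25/(-2.528)² = 0.0391.
Darcy-Weisbach: ΔP = f(L/D)(ρV²/2) = 0.0391·(59.1/0.0685)·(1020·1.12²/2) = 0.0391·862.8·639.7 = 2.158e+04 Pa.
Q = V·A = 1.12·0.003685 = 0.004128 m³/s.
Pumping power P = QΔP = 0.004128·2.158e+04 = 89.09 W = 89.1 W.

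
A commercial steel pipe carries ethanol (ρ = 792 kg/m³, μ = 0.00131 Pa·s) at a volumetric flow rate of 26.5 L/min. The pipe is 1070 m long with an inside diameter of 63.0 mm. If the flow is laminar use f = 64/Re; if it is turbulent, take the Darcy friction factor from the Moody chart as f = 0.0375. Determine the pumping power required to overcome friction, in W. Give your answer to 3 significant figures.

Q = 26.5 L/min = 26.5/60000 = 0.0004417 m³/s.
Cross-sectional area A = πD²/4 = π(0.063)²/4 = 0.003117 m²; mean velocity V = Q/A = 0.0004417/0.003117 = 0.1417 m/s.
Reynolds number Re = ρVD/μ = 792 · 0.1417 · 0.063 / 0.00131 = 5397.
Re > 4000 → turbulent; use the Moody-chart value f = 0.0375.
Darcy-Weisbach: ΔP = f(L/D)(ρV²/2) = 0.0375·(1070/0.063)·(792·0.1417²/2) = 0.0375·1.698e+04·7.95 = 5063 Pa.
Pumping power P = QΔP = 0.0004417·5063 = 2.236 W = 2.24 W.

P ≈ 2.24 W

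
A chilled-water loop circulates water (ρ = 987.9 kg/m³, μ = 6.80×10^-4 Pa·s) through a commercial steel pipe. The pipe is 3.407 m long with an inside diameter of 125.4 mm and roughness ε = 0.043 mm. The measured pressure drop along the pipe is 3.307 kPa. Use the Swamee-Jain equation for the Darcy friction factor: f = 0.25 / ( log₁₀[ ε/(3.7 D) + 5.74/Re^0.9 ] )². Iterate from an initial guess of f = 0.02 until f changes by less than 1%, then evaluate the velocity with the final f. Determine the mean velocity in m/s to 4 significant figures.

Rearranging Darcy-Weisbach: V = √(2·ΔP·D/(f·L·ρ)). With ε/D = 4.3e-05/0.1254 = 0.000343, iterate starting from f = 0.02:
  f = 0.02 → V = √(2·3307·0.1254/(0.02·3.407·987.9)) = 3.51 m/s; Re = ρVD/μ = 6.395e+05; f → 0.01646
  f = 0.01646 → V = 3.869 m/s; Re = 7.048e+05; f → 0.01638
Converged (Δf/f < 1%). With the final f = 0.01638: V = √(2·3307·0.1254/(0.01638·3.407·987.9)) = 3.879 m/s.

V ≈ 3.879 m/s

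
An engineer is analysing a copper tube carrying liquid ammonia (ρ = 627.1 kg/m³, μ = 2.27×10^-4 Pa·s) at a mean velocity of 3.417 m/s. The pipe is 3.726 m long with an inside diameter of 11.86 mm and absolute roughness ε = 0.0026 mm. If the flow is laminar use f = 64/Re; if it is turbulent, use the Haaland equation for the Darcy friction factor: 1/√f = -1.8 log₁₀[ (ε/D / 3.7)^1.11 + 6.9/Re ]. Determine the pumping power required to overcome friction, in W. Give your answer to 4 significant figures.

P ≈ 8.024 W

Reynolds number Re = ρVD/μ = 627.1 · 3.417 · 0.01186 / 0.000227 = 1.12e+05.
Re > 4000 → turbulent. Relative roughness ε/D = 2.6e-06/0.01186 = 0.000219. Haaland: 1/√f = -1.8 log₁₀[(0.000219/3.7)^1.11 + 6.9/1.12e+05] = -1.8 log₁₀[2.03e-05 + 6.16e-05] = 7.356, so f = 0.01848.
Darcy-Weisbach: ΔP = f(L/D)(ρV²/2) = 0.01848·(3.726/0.01186)·(627.1·3.417²/2) = 0.01848·314.2·3661 = 2.126e+04 Pa.
Q = V·A = 3.417·0.0001105 = 0.0003775 m³/s.
Pumping power P = QΔP = 0.0003775·2.126e+04 = 8.0244 W = 8.024 W.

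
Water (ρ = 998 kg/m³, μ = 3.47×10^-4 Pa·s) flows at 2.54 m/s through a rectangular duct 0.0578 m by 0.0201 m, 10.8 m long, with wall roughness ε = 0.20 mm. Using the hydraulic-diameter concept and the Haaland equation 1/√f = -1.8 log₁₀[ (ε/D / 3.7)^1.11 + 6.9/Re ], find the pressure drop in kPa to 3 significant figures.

ΔP ≈ 39.2 kPa

Hydraulic diameter D_h = 4A/P = 4·(0.0578·0.0201)/(2·(0.0578+0.0201)) = 0.004647/0.1558 = 0.02983 m.
Re = ρVD_h/μ = 998·2.54·0.02983/0.000347 = 2.179e+05.
ε/D_h = 0.0002/0.02983 = 0.00671; Haaland gives 1/√f = -1.8 log₁₀[0.000905+3.17e-05] = 5.451, so f = 0.03365.
ΔP = f(L/D_h)(ρV²/2) = 0.03365·10.8/0.02983·3219 = 3.923e+04 Pa.
ΔP = 39.2 kPa.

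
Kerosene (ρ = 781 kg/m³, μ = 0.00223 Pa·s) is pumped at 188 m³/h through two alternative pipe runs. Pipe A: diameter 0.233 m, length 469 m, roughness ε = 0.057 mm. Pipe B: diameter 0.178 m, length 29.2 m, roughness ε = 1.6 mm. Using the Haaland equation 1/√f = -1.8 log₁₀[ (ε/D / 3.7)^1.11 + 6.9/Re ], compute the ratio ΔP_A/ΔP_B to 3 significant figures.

ΔP_A/ΔP_B ≈ 2.13

Pipe A: V = Q/A = 0.05222/0.04264 = 1.225 m/s; Re = 9.994e+04; ε/D = 0.000245; Haaland → f = 0.01894; ΔP_A = f(L/D)(ρV²/2) = 2.234e+04 Pa.
Pipe B: V = Q/A = 0.05222/0.02488 = 2.099 m/s; Re = 1.308e+05; ε/D = 0.00899; Haaland → f = 0.0371; ΔP_B = f(L/D)(ρV²/2) = 1.047e+04 Pa.
ΔP_A/ΔP_B = 2.234e+04/1.047e+04 = 2.13.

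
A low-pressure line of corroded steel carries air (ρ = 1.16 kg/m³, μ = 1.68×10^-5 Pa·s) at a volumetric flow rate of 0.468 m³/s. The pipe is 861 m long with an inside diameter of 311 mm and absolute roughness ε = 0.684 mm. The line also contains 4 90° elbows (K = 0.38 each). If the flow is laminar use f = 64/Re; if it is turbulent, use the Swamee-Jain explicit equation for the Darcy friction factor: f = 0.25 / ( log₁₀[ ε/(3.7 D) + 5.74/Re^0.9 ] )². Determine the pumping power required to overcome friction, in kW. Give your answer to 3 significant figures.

Cross-sectional area A = πD²/4 = π(0.311)²/4 = 0.07596 m²; mean velocity V = Q/A = 0.468/0.07596 = 6.161 m/s.
Reynolds number Re = ρVD/μ = 1.16 · 6.161 · 0.311 / 1.68e-05 = 1.323e+05.
Re > 4000 → turbulent. Relative roughness ε/D = 0.000684/0.311 = 0.0022. Swamee-Jain: f = 0.25/(log₁₀[0.0022/3.7 + 5.74/1.323e+05^0.9])² = 0.25/(log₁₀[0.000594 + 0.000141])² = 0.25/(-3.133)² = 0.02546.
Total minor-loss coefficient ΣK = 4·0.38 = 1.52.
ΔP = [f·L/D + ΣK]·(ρV²/2) = [0.02546·861/0.311 + 1.52]·(1.16·6.161²/2) = [70.49 + 1.52]·22.01 = 1585 Pa.
Pumping power P = QΔP = 0.468·1585 = 741.9 W = 0.742 kW.

P ≈ 0.742 kW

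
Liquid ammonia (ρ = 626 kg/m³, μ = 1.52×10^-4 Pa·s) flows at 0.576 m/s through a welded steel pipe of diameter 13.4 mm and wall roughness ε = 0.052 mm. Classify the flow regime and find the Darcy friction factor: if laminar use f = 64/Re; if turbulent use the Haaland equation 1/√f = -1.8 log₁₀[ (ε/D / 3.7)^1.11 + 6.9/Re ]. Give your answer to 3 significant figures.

Re = ρVD/μ = 626·0.576·0.0134/0.000152 = 3.179e+04.
Re > 4000 → turbulent. ε/D = 5.2e-05/0.0134 = 0.00388; Haaland: 1/√f = -1.8 log₁₀[0.000493 + 0.000217] = 5.668, so f = 0.03113.

f ≈ 0.0311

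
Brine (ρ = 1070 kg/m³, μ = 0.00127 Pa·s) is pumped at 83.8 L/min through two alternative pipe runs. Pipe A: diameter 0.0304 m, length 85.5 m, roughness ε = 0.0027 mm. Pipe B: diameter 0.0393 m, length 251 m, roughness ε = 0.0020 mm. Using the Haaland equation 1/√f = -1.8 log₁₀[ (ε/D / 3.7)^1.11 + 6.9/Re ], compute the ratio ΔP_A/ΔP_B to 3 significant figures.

ΔP_A/ΔP_B ≈ 1.17

Pipe A: V = Q/A = 0.001397/0.0007258 = 1.924 m/s; Re = 4.928e+04; ε/D = 8.88e-05; Haaland → f = 0.02103; ΔP_A = f(L/D)(ρV²/2) = 1.171e+05 Pa.
Pipe B: V = Q/A = 0.001397/0.001213 = 1.151 m/s; Re = 3.812e+04; ε/D = 5.09e-05; Haaland → f = 0.02215; ΔP_B = f(L/D)(ρV²/2) = 1.003e+05 Pa.
ΔP_A/ΔP_B = 1.171e+05/1.003e+05 = 1.17.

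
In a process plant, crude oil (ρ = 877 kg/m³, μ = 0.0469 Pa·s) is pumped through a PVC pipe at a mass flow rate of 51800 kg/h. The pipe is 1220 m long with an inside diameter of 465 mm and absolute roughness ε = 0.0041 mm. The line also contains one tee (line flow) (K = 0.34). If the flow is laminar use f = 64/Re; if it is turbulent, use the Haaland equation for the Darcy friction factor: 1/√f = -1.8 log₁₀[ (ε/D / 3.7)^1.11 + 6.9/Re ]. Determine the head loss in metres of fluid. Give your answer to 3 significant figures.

h_f ≈ 0.0953 m

ṁ = 51800 kg/h = 51800/3600 = 14.39 kg/s.
A = πD²/4 = π(0.465)²/4 = 0.1698 m²; mean velocity V = ṁ/(ρA) = 14.39/(877 · 0.1698) = 0.09661 m/s.
Reynolds number Re = ρVD/μ = 877 · 0.09661 · 0.465 / 0.0469 = 840.1.
Re < 2300 → laminar flow, so f = 64/Re = 64/840.1 = 0.07618 (the turbulent correlation is not needed).
Total minor-loss coefficient ΣK = 1·0.34 = 0.34.
ΔP = [f·L/D + ΣK]·(ρV²/2) = [0.07618·1220/0.465 + 0.34]·(877·0.09661²/2) = [199.9 + 0.34]·4.093 = 819.5 Pa.
Head loss h_f = ΔP/(ρg) = 819.5/(877·9.81) = 0.0953 m.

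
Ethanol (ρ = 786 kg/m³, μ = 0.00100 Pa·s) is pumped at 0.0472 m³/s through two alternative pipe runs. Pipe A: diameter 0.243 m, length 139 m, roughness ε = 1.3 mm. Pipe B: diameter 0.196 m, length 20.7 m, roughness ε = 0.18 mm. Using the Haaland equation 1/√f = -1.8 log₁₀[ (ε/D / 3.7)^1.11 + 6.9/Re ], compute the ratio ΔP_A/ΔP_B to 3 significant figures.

Pipe A: V = Q/A = 0.0472/0.04638 = 1.018 m/s; Re = 1.944e+05; ε/D = 0.00535; Haaland → f = 0.03149; ΔP_A = f(L/D)(ρV²/2) = 7332 Pa.
Pipe B: V = Q/A = 0.0472/0.03017 = 1.564 m/s; Re = 2.41e+05; ε/D = 0.000918; Haaland → f = 0.02038; ΔP_B = f(L/D)(ρV²/2) = 2070 Pa.
ΔP_A/ΔP_B = 7332/2070 = 3.54.

ΔP_A/ΔP_B ≈ 3.54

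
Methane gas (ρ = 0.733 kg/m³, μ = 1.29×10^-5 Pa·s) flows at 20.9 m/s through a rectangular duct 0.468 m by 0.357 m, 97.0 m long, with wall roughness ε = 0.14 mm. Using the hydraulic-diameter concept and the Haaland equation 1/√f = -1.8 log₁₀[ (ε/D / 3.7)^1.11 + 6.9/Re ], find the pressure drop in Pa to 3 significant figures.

Hydraulic diameter D_h = 4A/P = 4·(0.468·0.357)/(2·(0.468+0.357)) = 0.6683/1.65 = 0.405 m.
Re = ρVD_h/μ = 0.733·20.9·0.405/1.29e-05 = 4.81e+05.
ε/D_h = 0.00014/0.405 = 0.000346; Haaland gives 1/√f = -1.8 log₁₀[3.37e-05+1.43e-05] = 7.774, so f = 0.01655.
ΔP = f(L/D_h)(ρV²/2) = 0.01655·97/0.405·160.1 = 634.5 Pa.

ΔP ≈ 634 Pa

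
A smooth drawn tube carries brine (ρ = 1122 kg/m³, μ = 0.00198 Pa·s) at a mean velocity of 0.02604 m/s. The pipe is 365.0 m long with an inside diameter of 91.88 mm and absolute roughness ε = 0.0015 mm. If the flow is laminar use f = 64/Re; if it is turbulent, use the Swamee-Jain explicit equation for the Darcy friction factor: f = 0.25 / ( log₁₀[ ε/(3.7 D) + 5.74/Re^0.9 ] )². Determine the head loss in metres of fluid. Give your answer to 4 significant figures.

Reynolds number Re = ρVD/μ = 1122 · 0.02604 · 0.09188 / 0.00198 = 1356.
Re < 2300 → laminar flow, so f = 64/Re = 64/1356 = 0.04721 (the turbulent correlation is not needed).
Darcy-Weisbach: ΔP = f(L/D)(ρV²/2) = 0.04721·(365/0.09188)·(1122·0.02604²/2) = 0.04721·3973·0.3804 = 71.34 Pa.
Head loss h_f = ΔP/(ρg) = 71.34/(1122·9.81) = 0.006481 m.

h_f ≈ 0.006481 m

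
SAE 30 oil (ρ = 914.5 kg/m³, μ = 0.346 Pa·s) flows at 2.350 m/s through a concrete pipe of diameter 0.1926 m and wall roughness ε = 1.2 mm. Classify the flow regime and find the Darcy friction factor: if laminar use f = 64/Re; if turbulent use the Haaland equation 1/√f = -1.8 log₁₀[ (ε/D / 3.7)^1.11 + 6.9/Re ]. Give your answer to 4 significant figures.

f ≈ 0.05350

Re = ρVD/μ = 914.5·2.35·0.1926/0.346 = 1196.
Re < 2300 → laminar, so f = 64/Re = 0.0535 (roughness is irrelevant in laminar flow).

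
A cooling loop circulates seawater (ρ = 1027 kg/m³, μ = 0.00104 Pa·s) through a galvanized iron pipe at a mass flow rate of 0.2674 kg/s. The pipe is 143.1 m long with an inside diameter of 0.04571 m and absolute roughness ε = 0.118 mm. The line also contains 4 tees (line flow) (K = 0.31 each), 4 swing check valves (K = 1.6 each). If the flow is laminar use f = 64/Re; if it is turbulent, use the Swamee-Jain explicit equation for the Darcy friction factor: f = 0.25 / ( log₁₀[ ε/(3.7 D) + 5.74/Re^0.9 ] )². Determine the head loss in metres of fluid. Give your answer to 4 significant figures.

A = πD²/4 = π(0.04571)²/4 = 0.001641 m²; mean velocity V = ṁ/(ρA) = 0.2674/(1027 · 0.001641) = 0.1587 m/s.
Reynolds number Re = ρVD/μ = 1027 · 0.1587 · 0.04571 / 0.00104 = 7162.
Re > 4000 → turbulent. Relative roughness ε/D = 0.000118/0.04571 = 0.00258. Swamee-Jain: f = 0.25/(log₁₀[0.00258/3.7 + 5.74/7162^0.9])² = 0.25/(log₁₀[0.000698 + 0.00195])² = 0.25/(-2.578)² = 0.03763.
Total minor-loss coefficient ΣK = 4·0.31 + 4·1.6 = 7.64.
ΔP = [f·L/D + ΣK]·(ρV²/2) = [0.03763·143.1/0.04571 + 7.64]·(1027·0.1587²/2) = [117.8 + 7.64]·12.93 = 1622 Pa.
Head loss h_f = ΔP/(ρg) = 1622/(1027·9.81) = 0.1609 m.

h_f ≈ 0.1609 m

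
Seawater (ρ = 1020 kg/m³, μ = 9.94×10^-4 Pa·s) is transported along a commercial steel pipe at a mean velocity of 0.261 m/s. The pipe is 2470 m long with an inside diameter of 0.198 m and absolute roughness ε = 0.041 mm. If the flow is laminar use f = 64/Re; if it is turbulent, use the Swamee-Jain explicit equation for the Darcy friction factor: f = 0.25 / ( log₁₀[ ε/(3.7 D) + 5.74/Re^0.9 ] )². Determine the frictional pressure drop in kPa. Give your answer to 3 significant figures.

Reynolds number Re = ρVD/μ = 1020 · 0.261 · 0.198 / 0.000994 = 5.303e+04.
Re > 4000 → turbulent. Relative roughness ε/D = 4.1e-05/0.198 = 0.000207. Swamee-Jain: f = 0.25/(log₁₀[0.000207/3.7 + 5.74/5.303e+04^0.9])² = 0.25/(log₁₀[5.6e-05 + 0.000321])² = 0.25/(-3.423)² = 0.02133.
Darcy-Weisbach: ΔP = f(L/D)(ρV²/2) = 0.02133·(2470/0.198)·(1020·0.261²/2) = 0.02133·1.247e+04·34.74 = 9245 Pa.
ΔP = 9245 Pa = 9.24 kPa.

ΔP ≈ 9.24 kPa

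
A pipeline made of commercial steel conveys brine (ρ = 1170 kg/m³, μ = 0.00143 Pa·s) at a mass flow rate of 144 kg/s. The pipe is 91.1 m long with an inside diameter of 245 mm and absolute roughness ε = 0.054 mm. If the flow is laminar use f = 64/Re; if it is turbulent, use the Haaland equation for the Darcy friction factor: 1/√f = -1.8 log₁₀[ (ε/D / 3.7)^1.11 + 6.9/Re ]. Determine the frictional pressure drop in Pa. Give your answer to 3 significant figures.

ΔP ≈ 22900 Pa

A = πD²/4 = π(0.245)²/4 = 0.04714 m²; mean velocity V = ṁ/(ρA) = 144/(1170 · 0.04714) = 2.611 m/s.
Reynolds number Re = ρVD/μ = 1170 · 2.611 · 0.245 / 0.00143 = 5.233e+05.
Re > 4000 → turbulent. Relative roughness ε/D = 5.4e-05/0.245 = 0.00022. Haaland: 1/√f = -1.8 log₁₀[(0.00022/3.7)^1.11 + 6.9/5.233e+05] = -1.8 log₁₀[2.04e-05 + 1.32e-05] = 8.052, so f = 0.01542.
Darcy-Weisbach: ΔP = f(L/D)(ρV²/2) = 0.01542·(91.1/0.245)·(1170·2.611²/2) = 0.01542·371.8·3987 = 2.287e+04 Pa.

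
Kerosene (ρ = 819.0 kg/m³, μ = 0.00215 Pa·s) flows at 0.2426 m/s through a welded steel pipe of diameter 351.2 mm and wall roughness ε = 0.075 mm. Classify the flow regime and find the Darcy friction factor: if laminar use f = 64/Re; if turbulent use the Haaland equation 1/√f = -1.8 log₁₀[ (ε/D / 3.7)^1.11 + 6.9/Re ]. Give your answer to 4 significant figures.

Re = ρVD/μ = 819·0.2426·0.3512/0.00215 = 3.246e+04.
Re > 4000 → turbulent. ε/D = 7.5e-05/0.3512 = 0.000214; Haaland: 1/√f = -1.8 log₁₀[1.97e-05 + 0.000213] = 6.541, so f = 0.02337.

f ≈ 0.02337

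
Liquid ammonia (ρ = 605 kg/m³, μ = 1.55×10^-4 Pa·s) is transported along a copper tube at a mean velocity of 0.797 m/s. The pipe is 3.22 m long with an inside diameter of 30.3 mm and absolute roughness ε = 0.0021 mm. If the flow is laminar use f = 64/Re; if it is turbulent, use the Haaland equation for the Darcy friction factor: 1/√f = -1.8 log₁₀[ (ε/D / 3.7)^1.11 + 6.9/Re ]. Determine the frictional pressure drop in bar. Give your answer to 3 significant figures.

ΔP ≈ 0.00374 bar

Reynolds number Re = ρVD/μ = 605 · 0.797 · 0.0303 / 0.000155 = 9.426e+04.
Re > 4000 → turbulent. Relative roughness ε/D = 2.1e-06/0.0303 = 6.93e-05. Haaland: 1/√f = -1.8 log₁₀[(6.93e-05/3.7)^1.11 + 6.9/9.426e+04] = -1.8 log₁₀[5.66e-06 + 7.32e-05] = 7.386, so f = 0.01833.
Darcy-Weisbach: ΔP = f(L/D)(ρV²/2) = 0.01833·(3.22/0.0303)·(605·0.797²/2) = 0.01833·106.3·192.2 = 374.3 Pa.
ΔP = 374.3 Pa = 0.00374 bar.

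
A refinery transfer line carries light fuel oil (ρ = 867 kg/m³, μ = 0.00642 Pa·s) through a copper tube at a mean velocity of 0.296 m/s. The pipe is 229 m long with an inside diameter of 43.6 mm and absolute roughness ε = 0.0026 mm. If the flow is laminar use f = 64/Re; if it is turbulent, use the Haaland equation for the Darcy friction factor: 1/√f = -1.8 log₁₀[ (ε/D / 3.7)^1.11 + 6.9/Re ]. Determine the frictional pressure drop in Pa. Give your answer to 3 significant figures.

ΔP ≈ 7330 Pa

Reynolds number Re = ρVD/μ = 867 · 0.296 · 0.0436 / 0.00642 = 1743.
Re < 2300 → laminar flow, so f = 64/Re = 64/1743 = 0.03672 (the turbulent correlation is not needed).
Darcy-Weisbach: ΔP = f(L/D)(ρV²/2) = 0.03672·(229/0.0436)·(867·0.296²/2) = 0.03672·5252·37.98 = 7326 Pa.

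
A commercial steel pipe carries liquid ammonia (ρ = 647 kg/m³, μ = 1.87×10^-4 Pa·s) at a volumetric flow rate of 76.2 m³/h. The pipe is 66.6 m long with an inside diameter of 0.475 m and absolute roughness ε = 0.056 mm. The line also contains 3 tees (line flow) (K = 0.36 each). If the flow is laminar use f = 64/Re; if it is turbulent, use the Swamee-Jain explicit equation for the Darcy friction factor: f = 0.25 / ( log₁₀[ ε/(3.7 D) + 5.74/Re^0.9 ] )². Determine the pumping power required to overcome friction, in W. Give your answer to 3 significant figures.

Q = 76.2 m³/h = 76.2/3600 = 0.02117 m³/s.
Cross-sectional area A = πD²/4 = π(0.475)²/4 = 0.1772 m²; mean velocity V = Q/A = 0.02117/0.1772 = 0.1194 m/s.
Reynolds number Re = ρVD/μ = 647 · 0.1194 · 0.475 / 0.000187 = 1.963e+05.
Re > 4000 → turbulent. Relative roughness ε/D = 5.6e-05/0.475 = 0.000118. Swamee-Jain: f = 0.25/(log₁₀[0.000118/3.7 + 5.74/1.963e+05^0.9])² = 0.25/(log₁₀[3.19e-05 + 9.89e-05])² = 0.25/(-3.883)² = 0.01658.
Total minor-loss coefficient ΣK = 3·0.36 = 1.08.
ΔP = [f·L/D + ΣK]·(ρV²/2) = [0.01658·66.6/0.475 + 1.08]·(647·0.1194²/2) = [2.324 + 1.08]·4.616 = 15.71 Pa.
Pumping power P = QΔP = 0.02117·15.71 = 0.3326 W = 0.333 W.

P ≈ 0.333 W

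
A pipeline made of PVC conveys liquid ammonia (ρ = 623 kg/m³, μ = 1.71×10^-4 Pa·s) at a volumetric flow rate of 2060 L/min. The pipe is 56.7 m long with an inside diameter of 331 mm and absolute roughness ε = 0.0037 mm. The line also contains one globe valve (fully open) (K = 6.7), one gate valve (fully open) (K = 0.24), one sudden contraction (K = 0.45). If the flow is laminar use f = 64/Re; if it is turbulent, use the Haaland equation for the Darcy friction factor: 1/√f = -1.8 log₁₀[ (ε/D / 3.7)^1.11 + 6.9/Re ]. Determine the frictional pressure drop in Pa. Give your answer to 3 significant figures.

ΔP ≈ 479 Pa

Q = 2060 L/min = 2060/60000 = 0.03433 m³/s.
Cross-sectional area A = πD²/4 = π(0.331)²/4 = 0.08605 m²; mean velocity V = Q/A = 0.03433/0.08605 = 0.399 m/s.
Reynolds number Re = ρVD/μ = 623 · 0.399 · 0.331 / 0.000171 = 4.812e+05.
Re > 4000 → turbulent. Relative roughness ε/D = 3.7e-06/0.331 = 1.12e-05. Haaland: 1/√f = -1.8 log₁₀[(1.12e-05/3.7)^1.11 + 6.9/4.812e+05] = -1.8 log₁₀[7.46e-07 + 1.43e-05] = 8.679, so f = 0.01328.
Total minor-loss coefficient ΣK = 1·6.7 + 1·0.24 + 1·0.45 = 7.39.
ΔP = [f·L/D + ΣK]·(ρV²/2) = [0.01328·56.7/0.331 + 7.39]·(623·0.399²/2) = [2.274 + 7.39]·49.59 = 479.3 Pa.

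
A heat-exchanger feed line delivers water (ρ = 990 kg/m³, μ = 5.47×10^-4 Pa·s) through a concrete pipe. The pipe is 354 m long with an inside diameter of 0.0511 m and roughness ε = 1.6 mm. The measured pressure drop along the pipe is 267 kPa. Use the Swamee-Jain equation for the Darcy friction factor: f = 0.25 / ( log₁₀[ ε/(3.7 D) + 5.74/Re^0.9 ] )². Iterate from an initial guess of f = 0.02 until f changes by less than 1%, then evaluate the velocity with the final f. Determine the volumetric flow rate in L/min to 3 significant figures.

Rearranging Darcy-Weisbach: V = √(2·ΔP·D/(f·L·ρ)). With ε/D = 0.0016/0.0511 = 0.0313, iterate starting from f = 0.02:
  f = 0.02 → V = √(2·2.67e+05·0.0511/(0.02·354·990)) = 1.973 m/s; Re = ρVD/μ = 1.825e+05; f → 0.05851
  f = 0.05851 → V = 1.154 m/s; Re = 1.067e+05; f → 0.0587
Converged (Δf/f < 1%). With the final f = 0.0587: V = √(2·2.67e+05·0.0511/(0.0587·354·990)) = 1.152 m/s.
Q = V·A = 1.152·(π/4·0.0511²) = 0.002362 m³/s = 142 L/min.

Q ≈ 142 L/min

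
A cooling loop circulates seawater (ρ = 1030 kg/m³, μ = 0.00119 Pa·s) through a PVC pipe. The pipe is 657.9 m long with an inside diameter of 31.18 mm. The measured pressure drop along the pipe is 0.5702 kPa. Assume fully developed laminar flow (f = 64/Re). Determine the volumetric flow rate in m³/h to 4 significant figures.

For laminar flow, f = 64/Re with Re = ρVD/μ, so Darcy-Weisbach reduces to ΔP = 32μLV/D². Solving for V: V = ΔP·D²/(32μL) = 570.2·(0.03118)²/(32·0.00119·657.9) = 0.02213 m/s.
Check: Re = ρVD/μ = 1030·0.02213·0.03118/0.00119 = 597.2 < 2300, so the laminar assumption holds.
Q = V·A = 0.02213·(π/4·0.03118²) = 1.69e-05 m³/s = 0.06082 m³/h.

Q ≈ 0.06082 m³/h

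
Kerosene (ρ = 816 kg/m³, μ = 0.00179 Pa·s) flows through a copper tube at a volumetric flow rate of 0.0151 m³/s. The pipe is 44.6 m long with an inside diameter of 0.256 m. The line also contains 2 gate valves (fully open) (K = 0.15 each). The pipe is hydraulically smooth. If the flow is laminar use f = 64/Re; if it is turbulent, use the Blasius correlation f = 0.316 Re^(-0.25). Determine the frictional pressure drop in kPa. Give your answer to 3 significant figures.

Cross-sectional area A = πD²/4 = π(0.256)²/4 = 0.05147 m²; mean velocity V = Q/A = 0.0151/0.05147 = 0.2934 m/s.
Reynolds number Re = ρVD/μ = 816 · 0.2934 · 0.256 / 0.00179 = 3.424e+04.
Re > 4000 → turbulent. Smooth-pipe (Blasius): f = 0.316 Re^(-0.25) = 0.316/(3.424e+04)^0.25 = 0.02323.
Total minor-loss coefficient ΣK = 2·0.15 = 0.3.
ΔP = [f·L/D + ΣK]·(ρV²/2) = [0.02323·44.6/0.256 + 0.3]·(816·0.2934²/2) = [4.047 + 0.3]·35.11 = 152.6 Pa.
ΔP = 152.6 Pa = 0.153 kPa.

ΔP ≈ 0.153 kPa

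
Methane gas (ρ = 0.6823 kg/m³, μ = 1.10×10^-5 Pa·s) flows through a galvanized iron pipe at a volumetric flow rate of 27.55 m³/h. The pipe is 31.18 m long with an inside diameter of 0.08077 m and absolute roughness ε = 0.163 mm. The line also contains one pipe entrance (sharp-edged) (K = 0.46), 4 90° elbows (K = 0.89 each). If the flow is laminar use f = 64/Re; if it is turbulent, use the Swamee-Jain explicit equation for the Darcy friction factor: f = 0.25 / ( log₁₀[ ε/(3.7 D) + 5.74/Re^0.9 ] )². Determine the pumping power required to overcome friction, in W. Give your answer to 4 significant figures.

P ≈ 0.1055 W

Q = 27.55 m³/h = 27.55/3600 = 0.007653 m³/s.
Cross-sectional area A = πD²/4 = π(0.08077)²/4 = 0.005124 m²; mean velocity V = Q/A = 0.007653/0.005124 = 1.494 m/s.
Reynolds number Re = ρVD/μ = 0.6823 · 1.494 · 0.08077 / 1.1e-05 = 7483.
Re > 4000 → turbulent. Relative roughness ε/D = 0.000163/0.08077 = 0.00202. Swamee-Jain: f = 0.25/(log₁₀[0.00202/3.7 + 5.74/7483^0.9])² = 0.25/(log₁₀[0.000545 + 0.00187])² = 0.25/(-2.617)² = 0.03651.
Total minor-loss coefficient ΣK = 1·0.46 + 4·0.89 = 4.02.
ΔP = [f·L/D + ΣK]·(ρV²/2) = [0.03651·31.18/0.08077 + 4.02]·(0.6823·1.494²/2) = [14.09 + 4.02]·0.761 = 13.79 Pa.
Pumping power P = QΔP = 0.007653·13.79 = 0.10550 W = 0.1055 W.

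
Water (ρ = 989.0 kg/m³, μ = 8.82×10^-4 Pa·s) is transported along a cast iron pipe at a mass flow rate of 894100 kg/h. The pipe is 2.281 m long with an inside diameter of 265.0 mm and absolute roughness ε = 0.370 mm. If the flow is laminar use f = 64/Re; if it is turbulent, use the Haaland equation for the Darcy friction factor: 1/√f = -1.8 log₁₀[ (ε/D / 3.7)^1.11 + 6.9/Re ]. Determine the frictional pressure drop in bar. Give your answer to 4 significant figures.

ΔP ≈ 0.01900 bar

ṁ = 894100 kg/h = 894100/3600 = 248.4 kg/s.
A = πD²/4 = π(0.265)²/4 = 0.05515 m²; mean velocity V = ṁ/(ρA) = 248.4/(989 · 0.05515) = 4.553 m/s.
Reynolds number Re = ρVD/μ = 989 · 4.553 · 0.265 / 0.000882 = 1.353e+06.
Re > 4000 → turbulent. Relative roughness ε/D = 0.00037/0.265 = 0.0014. Haaland: 1/√f = -1.8 log₁₀[(0.0014/3.7)^1.11 + 6.9/1.353e+06] = -1.8 log₁₀[0.000159 + 5.1e-06] = 6.815, so f = 0.02153.
Darcy-Weisbach: ΔP = f(L/D)(ρV²/2) = 0.02153·(2.281/0.265)·(989·4.553²/2) = 0.02153·8.608·1.025e+04 = 1900 Pa.
ΔP = 1900 Pa = 0.01900 bar.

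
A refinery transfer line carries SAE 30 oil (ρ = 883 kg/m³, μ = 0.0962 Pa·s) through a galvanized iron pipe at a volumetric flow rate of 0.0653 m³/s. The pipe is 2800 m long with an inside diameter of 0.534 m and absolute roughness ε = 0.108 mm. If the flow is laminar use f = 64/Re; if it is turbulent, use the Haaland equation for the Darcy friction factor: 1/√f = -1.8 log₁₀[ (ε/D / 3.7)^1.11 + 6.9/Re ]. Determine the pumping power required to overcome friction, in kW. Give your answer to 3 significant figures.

P ≈ 0.576 kW

Cross-sectional area A = πD²/4 = π(0.534)²/4 = 0.224 m²; mean velocity V = Q/A = 0.0653/0.224 = 0.2916 m/s.
Reynolds number Re = ρVD/μ = 883 · 0.2916 · 0.534 / 0.0962 = 1429.
Re < 2300 → laminar flow, so f = 64/Re = 64/1429 = 0.04478 (the turbulent correlation is not needed).
Darcy-Weisbach: ΔP = f(L/D)(ρV²/2) = 0.04478·(2800/0.534)·(883·0.2916²/2) = 0.04478·5243·37.53 = 8813 Pa.
Pumping power P = QΔP = 0.0653·8813 = 575.5 W = 0.576 kW.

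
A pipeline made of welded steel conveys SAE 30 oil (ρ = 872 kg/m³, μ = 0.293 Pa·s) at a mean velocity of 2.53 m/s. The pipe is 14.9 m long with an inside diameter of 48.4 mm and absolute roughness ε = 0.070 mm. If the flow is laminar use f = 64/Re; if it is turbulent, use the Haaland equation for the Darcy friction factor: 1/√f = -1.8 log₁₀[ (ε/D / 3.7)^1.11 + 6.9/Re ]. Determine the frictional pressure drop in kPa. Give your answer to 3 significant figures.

Reynolds number Re = ρVD/μ = 872 · 2.53 · 0.0484 / 0.293 = 364.4.
Re < 2300 → laminar flow, so f = 64/Re = 64/364.4 = 0.1756 (the turbulent correlation is not needed).
Darcy-Weisbach: ΔP = f(L/D)(ρV²/2) = 0.1756·(14.9/0.0484)·(872·2.53²/2) = 0.1756·307.9·2791 = 1.509e+05 Pa.
ΔP = 1.509e+05 Pa = 151 kPa.

ΔP ≈ 151 kPa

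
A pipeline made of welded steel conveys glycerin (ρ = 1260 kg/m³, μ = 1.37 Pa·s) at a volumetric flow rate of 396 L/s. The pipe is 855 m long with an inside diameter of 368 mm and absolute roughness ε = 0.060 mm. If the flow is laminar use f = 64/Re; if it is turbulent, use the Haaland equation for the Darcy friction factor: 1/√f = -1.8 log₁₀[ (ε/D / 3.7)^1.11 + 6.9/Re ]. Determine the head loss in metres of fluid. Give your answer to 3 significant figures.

Q = 396 L/s = 396/1000 = 0.396 m³/s.
Cross-sectional area A = πD²/4 = π(0.368)²/4 = 0.1064 m²; mean velocity V = Q/A = 0.396/0.1064 = 3.723 m/s.
Reynolds number Re = ρVD/μ = 1260 · 3.723 · 0.368 / 1.37 = 1260.
Re < 2300 → laminar flow, so f = 64/Re = 64/1260 = 0.05079 (the turbulent correlation is not needed).
Darcy-Weisbach: ΔP = f(L/D)(ρV²/2) = 0.05079·(855/0.368)·(1260·3.723²/2) = 0.05079·2323·8733 = 1.031e+06 Pa.
Head loss h_f = ΔP/(ρg) = 1.031e+06/(1260·9.81) = 83.4 m.

h_f ≈ 83.4 m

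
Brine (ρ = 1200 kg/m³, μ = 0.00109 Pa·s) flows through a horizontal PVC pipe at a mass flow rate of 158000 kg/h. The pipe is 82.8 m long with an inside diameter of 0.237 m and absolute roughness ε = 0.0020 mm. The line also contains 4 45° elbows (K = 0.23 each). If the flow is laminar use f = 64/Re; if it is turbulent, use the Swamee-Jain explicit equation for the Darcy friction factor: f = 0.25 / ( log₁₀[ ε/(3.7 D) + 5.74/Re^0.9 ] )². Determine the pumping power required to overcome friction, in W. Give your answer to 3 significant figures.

ṁ = 158000 kg/h = 158000/3600 = 43.89 kg/s.
A = πD²/4 = π(0.237)²/4 = 0.04412 m²; mean velocity V = ṁ/(ρA) = 43.89/(1200 · 0.04412) = 0.8291 m/s.
Reynolds number Re = ρVD/μ = 1200 · 0.8291 · 0.237 / 0.00109 = 2.163e+05.
Re > 4000 → turbulent. Relative roughness ε/D = 2e-06/0.237 = 8.44e-06. Swamee-Jain: f = 0.25/(log₁₀[8.44e-06/3.7 + 5.74/2.163e+05^0.9])² = 0.25/(log₁₀[2.28e-06 + 9.06e-05])² = 0.25/(-4.032)² = 0.01538.
Total minor-loss coefficient ΣK = 4·0.23 = 0.92.
ΔP = [f·L/D + ΣK]·(ρV²/2) = [0.01538·82.8/0.237 + 0.92]·(1200·0.8291²/2) = [5.373 + 0.92]·412.4 = 2595 Pa.
Q = ṁ/ρ = 43.89/1200 = 0.03657 m³/s.
Pumping power P = QΔP = 0.03657·2595 = 94.92 W = 94.9 W.

P ≈ 94.9 W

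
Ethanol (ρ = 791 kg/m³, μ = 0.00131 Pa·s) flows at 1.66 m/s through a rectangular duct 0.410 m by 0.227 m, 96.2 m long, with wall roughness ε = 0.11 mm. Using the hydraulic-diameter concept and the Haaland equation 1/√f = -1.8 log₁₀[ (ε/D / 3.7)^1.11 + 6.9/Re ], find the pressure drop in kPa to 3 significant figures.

ΔP ≈ 6.22 kPa

Hydraulic diameter D_h = 4A/P = 4·(0.41·0.227)/(2·(0.41+0.227)) = 0.3723/1.274 = 0.2922 m.
Re = ρVD_h/μ = 791·1.66·0.2922/0.00131 = 2.929e+05.
ε/D_h = 0.00011/0.2922 = 0.000376; Haaland gives 1/√f = -1.8 log₁₀[3.7e-05+2.36e-05] = 7.592, so f = 0.01735.
ΔP = f(L/D_h)(ρV²/2) = 0.01735·96.2/0.2922·1090 = 6225 Pa.
ΔP = 6.22 kPa.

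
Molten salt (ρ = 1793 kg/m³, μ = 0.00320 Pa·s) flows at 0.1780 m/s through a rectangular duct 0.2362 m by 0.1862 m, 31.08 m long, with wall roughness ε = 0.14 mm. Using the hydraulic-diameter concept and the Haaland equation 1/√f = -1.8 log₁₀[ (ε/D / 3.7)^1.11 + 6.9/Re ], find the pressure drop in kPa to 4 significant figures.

ΔP ≈ 0.1135 kPa

Hydraulic diameter D_h = 4A/P = 4·(0.2362·0.1862)/(2·(0.2362+0.1862)) = 0.1759/0.8448 = 0.2082 m.
Re = ρVD_h/μ = 1793·0.178·0.2082/0.0032 = 2.077e+04.
ε/D_h = 0.00014/0.2082 = 0.000672; Haaland gives 1/√f = -1.8 log₁₀[7.05e-05+0.000332] = 6.111, so f = 0.02678.
ΔP = f(L/D_h)(ρV²/2) = 0.02678·31.08/0.2082·28.4 = 113.5 Pa.
ΔP = 0.1135 kPa.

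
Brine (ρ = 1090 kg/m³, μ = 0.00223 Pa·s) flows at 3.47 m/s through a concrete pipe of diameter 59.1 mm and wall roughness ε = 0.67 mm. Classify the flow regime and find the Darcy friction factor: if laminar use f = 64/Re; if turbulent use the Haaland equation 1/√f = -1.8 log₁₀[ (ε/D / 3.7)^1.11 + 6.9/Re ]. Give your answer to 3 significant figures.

Re = ρVD/μ = 1090·3.47·0.0591/0.00223 = 1.002e+05.
Re > 4000 → turbulent. ε/D = 0.00067/0.0591 = 0.0113; Haaland: 1/√f = -1.8 log₁₀[0.00162 + 6.88e-05] = 4.99, so f = 0.04016.

f ≈ 0.0402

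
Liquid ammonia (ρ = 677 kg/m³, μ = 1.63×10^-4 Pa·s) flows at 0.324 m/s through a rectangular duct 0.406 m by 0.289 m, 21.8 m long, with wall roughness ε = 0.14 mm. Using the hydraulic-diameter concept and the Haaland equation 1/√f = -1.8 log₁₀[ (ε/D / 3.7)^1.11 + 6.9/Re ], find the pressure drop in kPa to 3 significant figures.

Hydraulic diameter D_h = 4A/P = 4·(0.406·0.289)/(2·(0.406+0.289)) = 0.4693/1.39 = 0.3377 m.
Re = ρVD_h/μ = 677·0.324·0.3377/0.000163 = 4.544e+05.
ε/D_h = 0.00014/0.3377 = 0.000415; Haaland gives 1/√f = -1.8 log₁₀[4.12e-05+1.52e-05] = 7.648, so f = 0.0171.
ΔP = f(L/D_h)(ρV²/2) = 0.0171·21.8/0.3377·35.53 = 39.22 Pa.
ΔP = 0.0392 kPa.

ΔP ≈ 0.0392 kPa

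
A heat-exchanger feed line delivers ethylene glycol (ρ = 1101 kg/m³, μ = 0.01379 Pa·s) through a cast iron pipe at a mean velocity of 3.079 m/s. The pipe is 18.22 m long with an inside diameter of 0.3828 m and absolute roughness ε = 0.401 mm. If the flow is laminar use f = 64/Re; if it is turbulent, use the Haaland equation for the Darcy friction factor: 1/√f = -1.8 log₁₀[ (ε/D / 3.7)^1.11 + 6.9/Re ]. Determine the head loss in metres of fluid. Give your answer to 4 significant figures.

h_f ≈ 0.5117 m

Reynolds number Re = ρVD/μ = 1101 · 3.079 · 0.3828 / 0.0138 = 9.41e+04.
Re > 4000 → turbulent. Relative roughness ε/D = 0.000401/0.3828 = 0.00105. Haaland: 1/√f = -1.8 log₁₀[(0.00105/3.7)^1.11 + 6.9/9.41e+04] = -1.8 log₁₀[0.000115 + 7.33e-05] = 6.704, so f = 0.02225.
Darcy-Weisbach: ΔP = f(L/D)(ρV²/2) = 0.02225·(18.22/0.3828)·(1101·3.079²/2) = 0.02225·47.6·5219 = 5527 Pa.
Head loss h_f = ΔP/(ρg) = 5527/(1101·9.81) = 0.5117 m.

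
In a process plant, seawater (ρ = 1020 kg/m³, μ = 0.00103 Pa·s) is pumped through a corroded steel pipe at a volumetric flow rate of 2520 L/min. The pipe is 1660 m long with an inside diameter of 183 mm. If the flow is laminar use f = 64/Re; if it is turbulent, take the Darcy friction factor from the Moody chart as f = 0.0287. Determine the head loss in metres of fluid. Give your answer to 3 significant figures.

Q = 2520 L/min = 2520/60000 = 0.042 m³/s.
Cross-sectional area A = πD²/4 = π(0.183)²/4 = 0.0263 m²; mean velocity V = Q/A = 0.042/0.0263 = 1.597 m/s.
Reynolds number Re = ρVD/μ = 1020 · 1.597 · 0.183 / 0.00103 = 2.894e+05.
Re > 4000 → turbulent; use the Moody-chart value f = 0.0287.
Darcy-Weisbach: ΔP = f(L/D)(ρV²/2) = 0.0287·(1660/0.183)·(1020·1.597²/2) = 0.0287·9071·1300 = 3.386e+05 Pa.
Head loss h_f = ΔP/(ρg) = 3.386e+05/(1020·9.81) = 33.8 m.

h_f ≈ 33.8 m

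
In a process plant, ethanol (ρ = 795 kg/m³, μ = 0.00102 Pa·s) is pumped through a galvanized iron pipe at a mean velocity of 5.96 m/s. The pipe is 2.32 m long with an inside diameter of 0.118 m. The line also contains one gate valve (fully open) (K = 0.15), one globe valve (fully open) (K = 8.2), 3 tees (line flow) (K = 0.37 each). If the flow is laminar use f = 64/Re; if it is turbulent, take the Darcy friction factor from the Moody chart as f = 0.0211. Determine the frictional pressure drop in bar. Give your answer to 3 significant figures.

ΔP ≈ 1.39 bar

Reynolds number Re = ρVD/μ = 795 · 5.96 · 0.118 / 0.00102 = 5.481e+05.
Re > 4000 → turbulent; use the Moody-chart value f = 0.0211.
Total minor-loss coefficient ΣK = 1·0.15 + 1·8.2 + 3·0.37 = 9.46.
ΔP = [f·L/D + ΣK]·(ρV²/2) = [0.0211·2.32/0.118 + 9.46]·(795·5.96²/2) = [0.4148 + 9.46]·1.412e+04 = 1.394e+05 Pa.
ΔP = 1.394e+05 Pa = 1.39 bar.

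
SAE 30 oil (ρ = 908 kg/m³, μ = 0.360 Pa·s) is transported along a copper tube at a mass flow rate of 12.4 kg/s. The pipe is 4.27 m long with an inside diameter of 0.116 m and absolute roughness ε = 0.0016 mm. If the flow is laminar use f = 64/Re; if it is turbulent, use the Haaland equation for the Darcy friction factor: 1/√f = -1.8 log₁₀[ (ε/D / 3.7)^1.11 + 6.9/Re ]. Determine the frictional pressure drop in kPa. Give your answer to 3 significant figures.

A = πD²/4 = π(0.116)²/4 = 0.01057 m²; mean velocity V = ṁ/(ρA) = 12.4/(908 · 0.01057) = 1.292 m/s.
Reynolds number Re = ρVD/μ = 908 · 1.292 · 0.116 / 0.36 = 378.1.
Re < 2300 → laminar flow, so f = 64/Re = 64/378.1 = 0.1693 (the turbulent correlation is not needed).
Darcy-Weisbach: ΔP = f(L/D)(ρV²/2) = 0.1693·(4.27/0.116)·(908·1.292²/2) = 0.1693·36.81·758.1 = 4724 Pa.
ΔP = 4724 Pa = 4.72 kPa.

ΔP ≈ 4.72 kPa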